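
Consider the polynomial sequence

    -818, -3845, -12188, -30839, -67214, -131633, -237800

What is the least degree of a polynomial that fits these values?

Δ: -3027, -8343, -18651, -36375, -64419, -106167
Δ²: -5316, -10308, -17724, -28044, -41748
Δ³: -4992, -7416, -10320, -13704
Δ⁴: -2424, -2904, -3384
Δ⁵: -480, -480
The fifth differences are constant, so the polynomial has degree 5.

5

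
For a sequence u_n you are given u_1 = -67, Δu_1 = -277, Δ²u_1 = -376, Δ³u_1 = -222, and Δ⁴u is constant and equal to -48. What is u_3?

-997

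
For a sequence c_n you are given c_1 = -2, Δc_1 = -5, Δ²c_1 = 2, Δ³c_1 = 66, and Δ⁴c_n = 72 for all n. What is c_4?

Build the table forward from the leading diagonal:
D4: 72  72  72  72
D3: 66  138  210  282
D2: 2  68  206  416
D1: -5  -3  65  271
c: -2  -7  -10  55

55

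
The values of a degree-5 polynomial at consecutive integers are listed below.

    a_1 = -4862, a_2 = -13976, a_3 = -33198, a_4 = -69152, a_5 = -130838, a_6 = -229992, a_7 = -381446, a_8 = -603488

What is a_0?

D1: -9114, -19222, -35954, -61686, -99154, -151454, -222042
D2: -10108, -16732, -25732, -37468, -52300, -70588
D3: -6624, -9000, -11736, -14832, -18288
D4: -2376, -2736, -3096, -3456
D5: -360, -360, -360
The fifth differences are constant at -360.
Work back: -2376 + 360 = -2016;  -6624 + 2016 = -4608;  -10108 + 4608 = -5500;  -9114 + 5500 = -3614;  -4862 + 3614 = -1248

-1248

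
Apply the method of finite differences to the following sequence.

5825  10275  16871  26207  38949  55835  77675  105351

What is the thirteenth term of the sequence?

367181

Δ: 4450, 6596, 9336, 12742, 16886, 21840, 27676
Δ²: 2146, 2740, 3406, 4144, 4954, 5836
Δ³: 594, 666, 738, 810, 882
Δ⁴: 72, 72, 72, 72
The fourth differences are constant (72).
882 + 72 = 954;  5836 + 954 = 6790;  27676 + 6790 = 34466;  105351 + 34466 = 139817
954 + 72 = 1026;  6790 + 1026 = 7816;  34466 + 7816 = 42282;  139817 + 42282 = 182099
1026 + 72 = 1098;  7816 + 1098 = 8914;  42282 + 8914 = 51196;  182099 + 51196 = 233295
1098 + 72 = 1170;  8914 + 1170 = 10084;  51196 + 10084 = 61280;  233295 + 61280 = 294575
1170 + 72 = 1242;  10084 + 1242 = 11326;  61280 + 11326 = 72606;  294575 + 72606 = 367181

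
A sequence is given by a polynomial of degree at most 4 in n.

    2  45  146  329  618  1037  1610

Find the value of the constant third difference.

24

D1: 43, 101, 183, 289, 419, 573
D2: 58, 82, 106, 130, 154
D3: 24, 24, 24, 24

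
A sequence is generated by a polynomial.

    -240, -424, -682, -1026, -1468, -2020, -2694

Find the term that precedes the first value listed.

-118

Δ: -184  -258  -344  -442  -552  -674
Δ²: -74  -86  -98  -110  -122
Δ³: -12  -12  -12  -12
The third differences are constant at -12.
Work back: -74 + 12 = -62;  -184 + 62 = -122;  -240 + 122 = -118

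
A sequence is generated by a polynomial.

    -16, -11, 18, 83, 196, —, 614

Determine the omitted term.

369

Using the first 5 terms:
First differences: 5, 29, 65, 113
Second differences: 24, 36, 48
Third differences: 12, 12
Constant third difference = 12.
Extend forward: 48 + 12 = 60;  113 + 60 = 173;  196 + 173 = 369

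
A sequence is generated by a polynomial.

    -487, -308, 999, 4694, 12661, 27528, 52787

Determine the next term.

92914

First differences: 179 , 1307 , 3695 , 7967 , 14867 , 25259
Second differences: 1128 , 2388 , 4272 , 6900 , 10392
Third differences: 1260 , 1884 , 2628 , 3492
Fourth differences: 624 , 744 , 864
Fifth differences: 120 , 120
Constant fifth difference = 120, so extend:
864 + 120 = 984;  3492 + 984 = 4476;  10392 + 4476 = 14868;  25259 + 14868 = 40127;  52787 + 40127 = 92914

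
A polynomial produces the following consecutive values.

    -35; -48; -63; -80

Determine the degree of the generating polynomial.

2

-13, -15, -17
-2, -2
The second differences are constant, so the polynomial has degree 2.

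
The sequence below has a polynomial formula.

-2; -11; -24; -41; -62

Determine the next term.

-87

D1: -9, -13, -17, -21
D2: -4, -4, -4
Constant second difference = -4, so extend:
-21 − 4 = -25;  -62 − 25 = -87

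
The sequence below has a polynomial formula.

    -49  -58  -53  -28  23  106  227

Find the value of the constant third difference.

First differences: -9, 5, 25, 51, 83, 121
Second differences: 14, 20, 26, 32, 38
Third differences: 6, 6, 6, 6

6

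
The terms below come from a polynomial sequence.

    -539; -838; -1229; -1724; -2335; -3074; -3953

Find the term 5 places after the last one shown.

-10868

Δ: -299, -391, -495, -611, -739, -879
Δ²: -92, -104, -116, -128, -140
Δ³: -12, -12, -12, -12
The third differences are constant (-12).
-140 − 12 = -152;  -879 − 152 = -1031;  -3953 − 1031 = -4984
-152 − 12 = -164;  -1031 − 164 = -1195;  -4984 − 1195 = -6179
-164 − 12 = -176;  -1195 − 176 = -1371;  -6179 − 1371 = -7550
-176 − 12 = -188;  -1371 − 188 = -1559;  -7550 − 1559 = -9109
-188 − 12 = -200;  -1559 − 200 = -1759;  -9109 − 1759 = -10868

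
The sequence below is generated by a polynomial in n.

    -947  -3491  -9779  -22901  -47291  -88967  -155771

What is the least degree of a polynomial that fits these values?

5

-2544, -6288, -13122, -24390, -41676, -66804
-3744, -6834, -11268, -17286, -25128
-3090, -4434, -6018, -7842
-1344, -1584, -1824
-240, -240
The fifth differences are constant, so the polynomial has degree 5.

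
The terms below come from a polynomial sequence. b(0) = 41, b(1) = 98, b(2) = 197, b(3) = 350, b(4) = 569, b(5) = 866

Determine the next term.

D1: 57, 99, 153, 219, 297
D2: 42, 54, 66, 78
D3: 12, 12, 12
The third differences are constant (12).
78 + 12 = 90;  297 + 90 = 387;  866 + 387 = 1253

1253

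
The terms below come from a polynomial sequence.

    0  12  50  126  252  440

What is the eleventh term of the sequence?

First differences: 12, 38, 76, 126, 188
Second differences: 26, 38, 50, 62
Third differences: 12, 12, 12
Constant third difference = 12, so extend:
62 + 12 = 74;  188 + 74 = 262;  440 + 262 = 702
74 + 12 = 86;  262 + 86 = 348;  702 + 348 = 1050
86 + 12 = 98;  348 + 98 = 446;  1050 + 446 = 1496
98 + 12 = 110;  446 + 110 = 556;  1496 + 556 = 2052
110 + 12 = 122;  556 + 122 = 678;  2052 + 678 = 2730

2730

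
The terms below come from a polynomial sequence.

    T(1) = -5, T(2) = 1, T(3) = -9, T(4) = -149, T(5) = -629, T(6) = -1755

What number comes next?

First differences: 6  -10  -140  -480  -1126
Second differences: -16  -130  -340  -646
Third differences: -114  -210  -306
Fourth differences: -96  -96
Fourth differences constant at -96.
-306 − 96 = -402;  -646 − 402 = -1048;  -1126 − 1048 = -2174;  -1755 − 2174 = -3929

-3929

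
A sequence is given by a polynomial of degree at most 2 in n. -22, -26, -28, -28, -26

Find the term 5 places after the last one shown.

-4, -2, 0, 2
2, 2, 2
Constant second difference = 2, so extend:
2 + 2 = 4;  -26 + 4 = -22
4 + 2 = 6;  -22 + 6 = -16
6 + 2 = 8;  -16 + 8 = -8
8 + 2 = 10;  -8 + 10 = 2
10 + 2 = 12;  2 + 12 = 14

14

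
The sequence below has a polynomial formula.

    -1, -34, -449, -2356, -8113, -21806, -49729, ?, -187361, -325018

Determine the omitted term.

Using the first 7 terms:
D1: -33  -415  -1907  -5757  -13693  -27923
D2: -382  -1492  -3850  -7936  -14230
D3: -1110  -2358  -4086  -6294
D4: -1248  -1728  -2208
D5: -480  -480
Constant fifth difference = -480.
Extend forward: -2208 − 480 = -2688;  -6294 − 2688 = -8982;  -14230 − 8982 = -23212;  -27923 − 23212 = -51135;  -49729 − 51135 = -100864

-100864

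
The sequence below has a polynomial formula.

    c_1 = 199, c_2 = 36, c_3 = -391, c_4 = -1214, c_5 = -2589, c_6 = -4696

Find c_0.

206

Δ: -163, -427, -823, -1375, -2107
Δ²: -264, -396, -552, -732
Δ³: -132, -156, -180
Δ⁴: -24, -24
The fourth differences are constant at -24.
Work back: -132 + 24 = -108;  -264 + 108 = -156;  -163 + 156 = -7;  199 + 7 = 206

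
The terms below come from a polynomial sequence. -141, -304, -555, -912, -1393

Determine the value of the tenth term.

-6288

D1: -163, -251, -357, -481
D2: -88, -106, -124
D3: -18, -18
Constant third difference = -18, so extend:
-124 − 18 = -142;  -481 − 142 = -623;  -1393 − 623 = -2016
-142 − 18 = -160;  -623 − 160 = -783;  -2016 − 783 = -2799
-160 − 18 = -178;  -783 − 178 = -961;  -2799 − 961 = -3760
-178 − 18 = -196;  -961 − 196 = -1157;  -3760 − 1157 = -4917
-196 − 18 = -214;  -1157 − 214 = -1371;  -4917 − 1371 = -6288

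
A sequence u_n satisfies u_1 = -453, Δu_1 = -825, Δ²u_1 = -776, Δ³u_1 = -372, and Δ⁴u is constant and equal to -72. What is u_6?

-16418

Build the table forward from the leading diagonal:
Fourth differences: -72, -72, -72, -72, -72, -72
Third differences: -372, -444, -516, -588, -660, -732
Second differences: -776, -1148, -1592, -2108, -2696, -3356
First differences: -825, -1601, -2749, -4341, -6449, -9145
u: -453, -1278, -2879, -5628, -9969, -16418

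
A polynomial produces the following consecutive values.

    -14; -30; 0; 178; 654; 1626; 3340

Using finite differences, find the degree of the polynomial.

First differences: -16, 30, 178, 476, 972, 1714
Second differences: 46, 148, 298, 496, 742
Third differences: 102, 150, 198, 246
Fourth differences: 48, 48, 48
The fourth differences are constant, so the polynomial has degree 4.

4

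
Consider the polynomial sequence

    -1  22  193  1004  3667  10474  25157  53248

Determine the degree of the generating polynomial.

Δ: 23, 171, 811, 2663, 6807, 14683, 28091
Δ²: 148, 640, 1852, 4144, 7876, 13408
Δ³: 492, 1212, 2292, 3732, 5532
Δ⁴: 720, 1080, 1440, 1800
Δ⁵: 360, 360, 360
The fifth differences are constant, so the polynomial has degree 5.

5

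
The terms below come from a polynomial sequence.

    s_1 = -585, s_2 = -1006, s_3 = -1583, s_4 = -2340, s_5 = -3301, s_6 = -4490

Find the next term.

-421 , -577 , -757 , -961 , -1189
-156 , -180 , -204 , -228
-24 , -24 , -24
Third differences constant at -24.
-228 − 24 = -252;  -1189 − 252 = -1441;  -4490 − 1441 = -5931

-5931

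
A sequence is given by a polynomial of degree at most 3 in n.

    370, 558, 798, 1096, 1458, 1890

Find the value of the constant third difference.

Δ: 188, 240, 298, 362, 432
Δ²: 52, 58, 64, 70
Δ³: 6, 6, 6

6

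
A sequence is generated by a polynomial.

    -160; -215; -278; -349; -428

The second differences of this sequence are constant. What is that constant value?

First differences: -55, -63, -71, -79
Second differences: -8, -8, -8

-8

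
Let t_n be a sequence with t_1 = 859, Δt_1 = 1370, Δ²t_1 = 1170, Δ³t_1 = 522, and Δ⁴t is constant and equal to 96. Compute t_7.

Build the table forward from the leading diagonal:
D4: 96  96  96  96  96  96  96
D3: 522  618  714  810  906  1002  1098
D2: 1170  1692  2310  3024  3834  4740  5742
D1: 1370  2540  4232  6542  9566  13400  18140
t: 859  2229  4769  9001  15543  25109  38509

38509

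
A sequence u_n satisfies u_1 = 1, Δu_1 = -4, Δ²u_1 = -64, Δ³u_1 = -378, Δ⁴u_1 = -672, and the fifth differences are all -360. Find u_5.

-2583

Build the table forward from the leading diagonal:
Fifth differences: -360, -360, -360, -360, -360
Fourth differences: -672, -1032, -1392, -1752, -2112
Third differences: -378, -1050, -2082, -3474, -5226
Second differences: -64, -442, -1492, -3574, -7048
First differences: -4, -68, -510, -2002, -5576
u: 1, -3, -71, -581, -2583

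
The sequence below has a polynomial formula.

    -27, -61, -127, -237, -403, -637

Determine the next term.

-951

Δ: -34, -66, -110, -166, -234
Δ²: -32, -44, -56, -68
Δ³: -12, -12, -12
Third differences constant at -12.
-68 − 12 = -80;  -234 − 80 = -314;  -637 − 314 = -951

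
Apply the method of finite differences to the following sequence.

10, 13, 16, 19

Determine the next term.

22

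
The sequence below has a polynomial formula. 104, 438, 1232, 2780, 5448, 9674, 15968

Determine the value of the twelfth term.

101348

D1: 334, 794, 1548, 2668, 4226, 6294
D2: 460, 754, 1120, 1558, 2068
D3: 294, 366, 438, 510
D4: 72, 72, 72
The fourth differences are constant (72).
510 + 72 = 582;  2068 + 582 = 2650;  6294 + 2650 = 8944;  15968 + 8944 = 24912
582 + 72 = 654;  2650 + 654 = 3304;  8944 + 3304 = 12248;  24912 + 12248 = 37160
654 + 72 = 726;  3304 + 726 = 4030;  12248 + 4030 = 16278;  37160 + 16278 = 53438
726 + 72 = 798;  4030 + 798 = 4828;  16278 + 4828 = 21106;  53438 + 21106 = 74544
798 + 72 = 870;  4828 + 870 = 5698;  21106 + 5698 = 26804;  74544 + 26804 = 101348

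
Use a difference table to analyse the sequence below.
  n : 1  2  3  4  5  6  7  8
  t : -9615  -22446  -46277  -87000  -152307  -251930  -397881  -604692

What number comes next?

-889655

-12831, -23831, -40723, -65307, -99623, -145951, -206811
-11000, -16892, -24584, -34316, -46328, -60860
-5892, -7692, -9732, -12012, -14532
-1800, -2040, -2280, -2520
-240, -240, -240
The fifth differences are constant (-240).
-2520 − 240 = -2760;  -14532 − 2760 = -17292;  -60860 − 17292 = -78152;  -206811 − 78152 = -284963;  -604692 − 284963 = -889655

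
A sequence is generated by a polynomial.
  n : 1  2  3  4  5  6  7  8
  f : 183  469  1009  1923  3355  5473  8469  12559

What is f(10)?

First differences: 286, 540, 914, 1432, 2118, 2996, 4090
Second differences: 254, 374, 518, 686, 878, 1094
Third differences: 120, 144, 168, 192, 216
Fourth differences: 24, 24, 24, 24
The fourth differences are constant (24).
216 + 24 = 240;  1094 + 240 = 1334;  4090 + 1334 = 5424;  12559 + 5424 = 17983
240 + 24 = 264;  1334 + 264 = 1598;  5424 + 1598 = 7022;  17983 + 7022 = 25005

25005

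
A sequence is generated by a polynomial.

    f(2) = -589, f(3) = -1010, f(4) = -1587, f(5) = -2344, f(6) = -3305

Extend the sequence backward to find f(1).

-300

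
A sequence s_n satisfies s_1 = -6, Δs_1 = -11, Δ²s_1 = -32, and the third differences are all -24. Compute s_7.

-1032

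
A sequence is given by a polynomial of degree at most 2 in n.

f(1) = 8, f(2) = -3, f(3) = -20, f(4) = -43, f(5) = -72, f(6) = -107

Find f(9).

-248

-11, -17, -23, -29, -35
-6, -6, -6, -6
Constant second difference = -6, so extend:
-35 − 6 = -41;  -107 − 41 = -148
-41 − 6 = -47;  -148 − 47 = -195
-47 − 6 = -53;  -195 − 53 = -248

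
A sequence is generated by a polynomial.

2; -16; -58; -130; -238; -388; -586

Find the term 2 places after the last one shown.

-1150

Δ: -18 , -42 , -72 , -108 , -150 , -198
Δ²: -24 , -30 , -36 , -42 , -48
Δ³: -6 , -6 , -6 , -6
The third differences are constant (-6).
-48 − 6 = -54;  -198 − 54 = -252;  -586 − 252 = -838
-54 − 6 = -60;  -252 − 60 = -312;  -838 − 312 = -1150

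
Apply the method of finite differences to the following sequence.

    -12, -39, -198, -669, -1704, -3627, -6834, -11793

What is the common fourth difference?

-72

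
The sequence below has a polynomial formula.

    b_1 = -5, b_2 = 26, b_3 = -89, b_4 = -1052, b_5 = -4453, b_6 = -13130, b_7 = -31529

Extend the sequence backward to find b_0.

31, -115, -963, -3401, -8677, -18399
-146, -848, -2438, -5276, -9722
-702, -1590, -2838, -4446
-888, -1248, -1608
-360, -360
The fifth differences are constant at -360.
Work back: -888 + 360 = -528;  -702 + 528 = -174;  -146 + 174 = 28;  31 − 28 = 3;  -5 − 3 = -8

-8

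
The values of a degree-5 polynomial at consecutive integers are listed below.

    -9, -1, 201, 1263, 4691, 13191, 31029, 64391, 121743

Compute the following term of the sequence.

8, 202, 1062, 3428, 8500, 17838, 33362, 57352
194, 860, 2366, 5072, 9338, 15524, 23990
666, 1506, 2706, 4266, 6186, 8466
840, 1200, 1560, 1920, 2280
360, 360, 360, 360
Constant fifth difference = 360, so extend:
2280 + 360 = 2640;  8466 + 2640 = 11106;  23990 + 11106 = 35096;  57352 + 35096 = 92448;  121743 + 92448 = 214191

214191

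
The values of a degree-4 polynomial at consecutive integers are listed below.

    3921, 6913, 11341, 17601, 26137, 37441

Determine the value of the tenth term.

121857

Δ: 2992, 4428, 6260, 8536, 11304
Δ²: 1436, 1832, 2276, 2768
Δ³: 396, 444, 492
Δ⁴: 48, 48
Constant fourth difference = 48, so extend:
492 + 48 = 540;  2768 + 540 = 3308;  11304 + 3308 = 14612;  37441 + 14612 = 52053
540 + 48 = 588;  3308 + 588 = 3896;  14612 + 3896 = 18508;  52053 + 18508 = 70561
588 + 48 = 636;  3896 + 636 = 4532;  18508 + 4532 = 23040;  70561 + 23040 = 93601
636 + 48 = 684;  4532 + 684 = 5216;  23040 + 5216 = 28256;  93601 + 28256 = 121857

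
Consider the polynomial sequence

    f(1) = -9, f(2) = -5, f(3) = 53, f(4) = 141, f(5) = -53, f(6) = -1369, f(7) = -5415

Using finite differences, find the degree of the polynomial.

D1: 4, 58, 88, -194, -1316, -4046
D2: 54, 30, -282, -1122, -2730
D3: -24, -312, -840, -1608
D4: -288, -528, -768
D5: -240, -240
The fifth differences are constant, so the polynomial has degree 5.

5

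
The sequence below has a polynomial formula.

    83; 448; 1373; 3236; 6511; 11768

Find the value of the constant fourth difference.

96

First differences: 365, 925, 1863, 3275, 5257
Second differences: 560, 938, 1412, 1982
Third differences: 378, 474, 570
Fourth differences: 96, 96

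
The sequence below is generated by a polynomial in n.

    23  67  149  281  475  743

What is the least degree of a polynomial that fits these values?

3

44, 82, 132, 194, 268
38, 50, 62, 74
12, 12, 12
The third differences are constant, so the polynomial has degree 3.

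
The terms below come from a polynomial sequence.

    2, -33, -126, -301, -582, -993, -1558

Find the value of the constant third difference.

-24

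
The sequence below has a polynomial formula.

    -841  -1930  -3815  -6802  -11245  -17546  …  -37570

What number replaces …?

-26155

Using the first 6 terms:
D1: -1089  -1885  -2987  -4443  -6301
D2: -796  -1102  -1456  -1858
D3: -306  -354  -402
D4: -48  -48
Constant fourth difference = -48.
Extend forward: -402 − 48 = -450;  -1858 − 450 = -2308;  -6301 − 2308 = -8609;  -17546 − 8609 = -26155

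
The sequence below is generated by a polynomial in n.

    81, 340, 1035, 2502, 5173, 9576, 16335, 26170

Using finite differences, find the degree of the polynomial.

4

Δ: 259, 695, 1467, 2671, 4403, 6759, 9835
Δ²: 436, 772, 1204, 1732, 2356, 3076
Δ³: 336, 432, 528, 624, 720
Δ⁴: 96, 96, 96, 96
The fourth differences are constant, so the polynomial has degree 4.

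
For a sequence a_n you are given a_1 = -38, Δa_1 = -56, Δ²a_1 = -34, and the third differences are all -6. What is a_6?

-718

Build the table forward from the leading diagonal:
Third differences: -6  -6  -6  -6  -6  -6
Second differences: -34  -40  -46  -52  -58  -64
First differences: -56  -90  -130  -176  -228  -286
a: -38  -94  -184  -314  -490  -718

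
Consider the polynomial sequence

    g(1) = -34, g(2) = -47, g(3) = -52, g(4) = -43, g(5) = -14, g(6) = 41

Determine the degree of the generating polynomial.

First differences: -13, -5, 9, 29, 55
Second differences: 8, 14, 20, 26
Third differences: 6, 6, 6
The third differences are constant, so the polynomial has degree 3.

3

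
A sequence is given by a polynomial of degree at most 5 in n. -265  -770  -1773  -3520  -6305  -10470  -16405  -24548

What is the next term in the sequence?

Δ: -505  -1003  -1747  -2785  -4165  -5935  -8143
Δ²: -498  -744  -1038  -1380  -1770  -2208
Δ³: -246  -294  -342  -390  -438
Δ⁴: -48  -48  -48  -48
The fourth differences are constant (-48).
-438 − 48 = -486;  -2208 − 486 = -2694;  -8143 − 2694 = -10837;  -24548 − 10837 = -35385

-35385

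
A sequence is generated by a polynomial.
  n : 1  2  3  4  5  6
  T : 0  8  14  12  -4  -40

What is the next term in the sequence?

8 , 6 , -2 , -16 , -36
-2 , -8 , -14 , -20
-6 , -6 , -6
The third differences are constant (-6).
-20 − 6 = -26;  -36 − 26 = -62;  -40 − 62 = -102

-102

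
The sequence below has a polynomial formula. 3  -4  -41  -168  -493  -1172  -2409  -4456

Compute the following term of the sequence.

-7, -37, -127, -325, -679, -1237, -2047
-30, -90, -198, -354, -558, -810
-60, -108, -156, -204, -252
-48, -48, -48, -48
Fourth differences constant at -48.
-252 − 48 = -300;  -810 − 300 = -1110;  -2047 − 1110 = -3157;  -4456 − 3157 = -7613

-7613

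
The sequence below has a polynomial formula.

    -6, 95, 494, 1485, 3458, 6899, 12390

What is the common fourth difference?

96

D1: 101, 399, 991, 1973, 3441, 5491
D2: 298, 592, 982, 1468, 2050
D3: 294, 390, 486, 582
D4: 96, 96, 96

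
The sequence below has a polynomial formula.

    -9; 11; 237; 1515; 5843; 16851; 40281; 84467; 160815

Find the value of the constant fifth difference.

Δ: 20, 226, 1278, 4328, 11008, 23430, 44186, 76348
Δ²: 206, 1052, 3050, 6680, 12422, 20756, 32162
Δ³: 846, 1998, 3630, 5742, 8334, 11406
Δ⁴: 1152, 1632, 2112, 2592, 3072
Δ⁵: 480, 480, 480, 480

480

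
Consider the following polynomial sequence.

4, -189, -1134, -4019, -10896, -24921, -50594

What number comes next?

-193, -945, -2885, -6877, -14025, -25673
-752, -1940, -3992, -7148, -11648
-1188, -2052, -3156, -4500
-864, -1104, -1344
-240, -240
Fifth differences constant at -240.
-1344 − 240 = -1584;  -4500 − 1584 = -6084;  -11648 − 6084 = -17732;  -25673 − 17732 = -43405;  -50594 − 43405 = -93999

-93999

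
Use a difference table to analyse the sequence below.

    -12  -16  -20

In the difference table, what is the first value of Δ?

First differences: -4, -4

-4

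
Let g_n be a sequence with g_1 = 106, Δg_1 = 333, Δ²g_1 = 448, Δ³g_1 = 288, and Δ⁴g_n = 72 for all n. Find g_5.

Build the table forward from the leading diagonal:
Δ⁴: 72  72  72  72  72
Δ³: 288  360  432  504  576
Δ²: 448  736  1096  1528  2032
Δ: 333  781  1517  2613  4141
g: 106  439  1220  2737  5350

5350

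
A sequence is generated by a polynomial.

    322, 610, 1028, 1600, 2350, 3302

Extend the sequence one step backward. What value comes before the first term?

First differences: 288, 418, 572, 750, 952
Second differences: 130, 154, 178, 202
Third differences: 24, 24, 24
The third differences are constant at 24.
Work back: 130 − 24 = 106;  288 − 106 = 182;  322 − 182 = 140

140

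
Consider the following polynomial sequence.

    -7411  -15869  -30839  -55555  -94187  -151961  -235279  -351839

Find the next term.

-510755

-8458  -14970  -24716  -38632  -57774  -83318  -116560
-6512  -9746  -13916  -19142  -25544  -33242
-3234  -4170  -5226  -6402  -7698
-936  -1056  -1176  -1296
-120  -120  -120
Fifth differences constant at -120.
-1296 − 120 = -1416;  -7698 − 1416 = -9114;  -33242 − 9114 = -42356;  -116560 − 42356 = -158916;  -351839 − 158916 = -510755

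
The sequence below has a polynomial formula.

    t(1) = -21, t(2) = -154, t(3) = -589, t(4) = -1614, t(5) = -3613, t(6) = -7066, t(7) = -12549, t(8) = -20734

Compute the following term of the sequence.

-32389

First differences: -133 , -435 , -1025 , -1999 , -3453 , -5483 , -8185
Second differences: -302 , -590 , -974 , -1454 , -2030 , -2702
Third differences: -288 , -384 , -480 , -576 , -672
Fourth differences: -96 , -96 , -96 , -96
Fourth differences constant at -96.
-672 − 96 = -768;  -2702 − 768 = -3470;  -8185 − 3470 = -11655;  -20734 − 11655 = -32389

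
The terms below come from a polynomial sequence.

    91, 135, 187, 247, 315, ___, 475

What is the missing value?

391

Using the first 5 terms:
44, 52, 60, 68
8, 8, 8
Constant second difference = 8.
Extend forward: 68 + 8 = 76;  315 + 76 = 391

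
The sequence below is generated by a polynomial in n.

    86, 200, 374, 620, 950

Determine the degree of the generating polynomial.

3

First differences: 114, 174, 246, 330
Second differences: 60, 72, 84
Third differences: 12, 12
The third differences are constant, so the polynomial has degree 3.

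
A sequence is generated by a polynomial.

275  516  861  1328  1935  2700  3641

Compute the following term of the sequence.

241, 345, 467, 607, 765, 941
104, 122, 140, 158, 176
18, 18, 18, 18
Third differences constant at 18.
176 + 18 = 194;  941 + 194 = 1135;  3641 + 1135 = 4776

4776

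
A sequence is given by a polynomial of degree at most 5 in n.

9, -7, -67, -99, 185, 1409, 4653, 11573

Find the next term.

-16 , -60 , -32 , 284 , 1224 , 3244 , 6920
-44 , 28 , 316 , 940 , 2020 , 3676
72 , 288 , 624 , 1080 , 1656
216 , 336 , 456 , 576
120 , 120 , 120
Fifth differences constant at 120.
576 + 120 = 696;  1656 + 696 = 2352;  3676 + 2352 = 6028;  6920 + 6028 = 12948;  11573 + 12948 = 24521

24521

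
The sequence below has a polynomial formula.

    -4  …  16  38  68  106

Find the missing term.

2

Using the last 4 terms:
D1: 22, 30, 38
D2: 8, 8
Constant second difference = 8.
Extend backward: 22 − 8 = 14;  16 − 14 = 2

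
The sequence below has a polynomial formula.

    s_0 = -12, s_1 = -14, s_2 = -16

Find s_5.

D1: -2  -2
The first differences are constant (-2).
-16 − 2 = -18
-18 − 2 = -20
-20 − 2 = -22

-22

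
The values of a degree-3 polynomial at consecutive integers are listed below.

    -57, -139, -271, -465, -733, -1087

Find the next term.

-1539

-82 , -132 , -194 , -268 , -354
-50 , -62 , -74 , -86
-12 , -12 , -12
Third differences constant at -12.
-86 − 12 = -98;  -354 − 98 = -452;  -1087 − 452 = -1539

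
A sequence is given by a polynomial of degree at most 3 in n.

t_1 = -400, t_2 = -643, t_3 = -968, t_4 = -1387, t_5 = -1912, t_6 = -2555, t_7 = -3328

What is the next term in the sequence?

-4243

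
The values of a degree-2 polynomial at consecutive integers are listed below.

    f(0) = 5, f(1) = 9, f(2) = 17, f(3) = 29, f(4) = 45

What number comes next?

65

4 , 8 , 12 , 16
4 , 4 , 4
The second differences are constant (4).
16 + 4 = 20;  45 + 20 = 65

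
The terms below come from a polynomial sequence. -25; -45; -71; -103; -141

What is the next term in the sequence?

-185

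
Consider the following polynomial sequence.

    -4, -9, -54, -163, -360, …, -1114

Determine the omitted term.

-669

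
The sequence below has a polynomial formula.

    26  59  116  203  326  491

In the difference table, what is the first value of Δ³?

6

D1: 33, 57, 87, 123, 165
D2: 24, 30, 36, 42
D3: 6, 6, 6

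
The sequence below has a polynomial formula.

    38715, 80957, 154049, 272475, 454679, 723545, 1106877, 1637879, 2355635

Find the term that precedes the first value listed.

16319

Δ: 42242, 73092, 118426, 182204, 268866, 383332, 531002, 717756
Δ²: 30850, 45334, 63778, 86662, 114466, 147670, 186754
Δ³: 14484, 18444, 22884, 27804, 33204, 39084
Δ⁴: 3960, 4440, 4920, 5400, 5880
Δ⁵: 480, 480, 480, 480
The fifth differences are constant at 480.
Work back: 3960 − 480 = 3480;  14484 − 3480 = 11004;  30850 − 11004 = 19846;  42242 − 19846 = 22396;  38715 − 22396 = 16319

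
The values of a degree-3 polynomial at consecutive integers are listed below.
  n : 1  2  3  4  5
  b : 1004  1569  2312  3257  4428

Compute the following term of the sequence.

5849

Δ: 565  743  945  1171
Δ²: 178  202  226
Δ³: 24  24
Constant third difference = 24, so extend:
226 + 24 = 250;  1171 + 250 = 1421;  4428 + 1421 = 5849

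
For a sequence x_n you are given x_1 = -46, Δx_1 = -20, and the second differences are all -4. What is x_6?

Build the table forward from the leading diagonal:
Δ²: -4, -4, -4, -4, -4, -4
Δ: -20, -24, -28, -32, -36, -40
x: -46, -66, -90, -118, -150, -186

-186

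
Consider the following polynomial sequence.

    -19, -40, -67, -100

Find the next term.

D1: -21 , -27 , -33
D2: -6 , -6
Constant second difference = -6, so extend:
-33 − 6 = -39;  -100 − 39 = -139

-139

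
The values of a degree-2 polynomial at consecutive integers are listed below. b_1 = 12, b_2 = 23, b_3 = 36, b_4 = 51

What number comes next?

68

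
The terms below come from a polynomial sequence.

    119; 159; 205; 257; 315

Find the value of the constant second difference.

6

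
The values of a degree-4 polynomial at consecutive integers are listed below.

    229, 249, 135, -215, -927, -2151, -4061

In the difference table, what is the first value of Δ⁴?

D1: 20, -114, -350, -712, -1224, -1910
D2: -134, -236, -362, -512, -686
D3: -102, -126, -150, -174
D4: -24, -24, -24

-24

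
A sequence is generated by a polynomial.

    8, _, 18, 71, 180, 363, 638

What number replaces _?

Using the last 5 terms:
First differences: 53, 109, 183, 275
Second differences: 56, 74, 92
Third differences: 18, 18
Constant third difference = 18.
Extend backward: 56 − 18 = 38;  53 − 38 = 15;  18 − 15 = 3

3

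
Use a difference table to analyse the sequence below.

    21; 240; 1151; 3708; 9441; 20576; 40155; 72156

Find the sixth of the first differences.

D1: 219, 911, 2557, 5733, 11135, 19579, 32001
D2: 692, 1646, 3176, 5402, 8444, 12422
D3: 954, 1530, 2226, 3042, 3978
D4: 576, 696, 816, 936
D5: 120, 120, 120

19579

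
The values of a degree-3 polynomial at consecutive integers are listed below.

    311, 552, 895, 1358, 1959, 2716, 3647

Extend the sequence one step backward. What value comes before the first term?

154

241  343  463  601  757  931
102  120  138  156  174
18  18  18  18
The third differences are constant at 18.
Work back: 102 − 18 = 84;  241 − 84 = 157;  311 − 157 = 154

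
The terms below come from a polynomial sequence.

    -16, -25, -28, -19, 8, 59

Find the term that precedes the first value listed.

D1: -9  -3  9  27  51
D2: 6  12  18  24
D3: 6  6  6
The third differences are constant at 6.
Work back: 6 − 6 = 0;  -9 + 0 = -9;  -16 + 9 = -7

-7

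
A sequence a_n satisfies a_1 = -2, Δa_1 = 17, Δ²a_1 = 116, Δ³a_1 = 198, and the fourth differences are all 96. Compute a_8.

Build the table forward from the leading diagonal:
Δ⁴: 96, 96, 96, 96, 96, 96, 96, 96
Δ³: 198, 294, 390, 486, 582, 678, 774, 870
Δ²: 116, 314, 608, 998, 1484, 2066, 2744, 3518
Δ: 17, 133, 447, 1055, 2053, 3537, 5603, 8347
a: -2, 15, 148, 595, 1650, 3703, 7240, 12843

12843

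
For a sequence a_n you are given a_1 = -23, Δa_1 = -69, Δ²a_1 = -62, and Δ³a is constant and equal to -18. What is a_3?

-223

Build the table forward from the leading diagonal:
Δ³: -18  -18  -18
Δ²: -62  -80  -98
Δ: -69  -131  -211
a: -23  -92  -223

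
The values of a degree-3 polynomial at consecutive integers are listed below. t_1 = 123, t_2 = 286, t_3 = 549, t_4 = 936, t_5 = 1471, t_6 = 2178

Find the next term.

3081

Δ: 163, 263, 387, 535, 707
Δ²: 100, 124, 148, 172
Δ³: 24, 24, 24
Constant third difference = 24, so extend:
172 + 24 = 196;  707 + 196 = 903;  2178 + 903 = 3081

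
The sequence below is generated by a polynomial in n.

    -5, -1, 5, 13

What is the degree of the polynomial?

2

4, 6, 8
2, 2
The second differences are constant, so the polynomial has degree 2.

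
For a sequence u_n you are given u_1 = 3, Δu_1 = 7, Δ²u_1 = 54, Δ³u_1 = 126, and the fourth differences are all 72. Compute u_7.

Build the table forward from the leading diagonal:
D4: 72  72  72  72  72  72  72
D3: 126  198  270  342  414  486  558
D2: 54  180  378  648  990  1404  1890
D1: 7  61  241  619  1267  2257  3661
u: 3  10  71  312  931  2198  4455

4455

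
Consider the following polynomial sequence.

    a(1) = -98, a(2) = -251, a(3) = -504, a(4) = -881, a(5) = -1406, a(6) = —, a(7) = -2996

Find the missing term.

-2103

Using the first 5 terms:
Δ: -153, -253, -377, -525
Δ²: -100, -124, -148
Δ³: -24, -24
Constant third difference = -24.
Extend forward: -148 − 24 = -172;  -525 − 172 = -697;  -1406 − 697 = -2103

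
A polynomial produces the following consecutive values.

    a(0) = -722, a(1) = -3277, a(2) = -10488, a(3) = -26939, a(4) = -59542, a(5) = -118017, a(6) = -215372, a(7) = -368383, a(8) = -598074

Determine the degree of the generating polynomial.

5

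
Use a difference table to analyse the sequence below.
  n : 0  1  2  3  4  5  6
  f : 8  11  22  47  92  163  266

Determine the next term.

3 , 11 , 25 , 45 , 71 , 103
8 , 14 , 20 , 26 , 32
6 , 6 , 6 , 6
Constant third difference = 6, so extend:
32 + 6 = 38;  103 + 38 = 141;  266 + 141 = 407

407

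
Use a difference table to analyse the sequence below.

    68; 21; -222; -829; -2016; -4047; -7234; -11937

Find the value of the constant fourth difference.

Δ: -47, -243, -607, -1187, -2031, -3187, -4703
Δ²: -196, -364, -580, -844, -1156, -1516
Δ³: -168, -216, -264, -312, -360
Δ⁴: -48, -48, -48, -48

-48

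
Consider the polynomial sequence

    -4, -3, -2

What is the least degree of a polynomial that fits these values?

1

D1: 1, 1
The first differences are constant, so the polynomial has degree 1.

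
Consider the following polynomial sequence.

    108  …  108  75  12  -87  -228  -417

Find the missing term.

117

Using the last 6 terms:
Δ: -33, -63, -99, -141, -189
Δ²: -30, -36, -42, -48
Δ³: -6, -6, -6
Constant third difference = -6.
Extend backward: -30 + 6 = -24;  -33 + 24 = -9;  108 + 9 = 117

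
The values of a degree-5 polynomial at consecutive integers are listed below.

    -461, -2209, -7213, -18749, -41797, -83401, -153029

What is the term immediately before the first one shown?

-37

First differences: -1748  -5004  -11536  -23048  -41604  -69628
Second differences: -3256  -6532  -11512  -18556  -28024
Third differences: -3276  -4980  -7044  -9468
Fourth differences: -1704  -2064  -2424
Fifth differences: -360  -360
The fifth differences are constant at -360.
Work back: -1704 + 360 = -1344;  -3276 + 1344 = -1932;  -3256 + 1932 = -1324;  -1748 + 1324 = -424;  -461 + 424 = -37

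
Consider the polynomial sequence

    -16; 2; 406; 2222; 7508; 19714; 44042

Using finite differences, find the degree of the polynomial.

Δ: 18, 404, 1816, 5286, 12206, 24328
Δ²: 386, 1412, 3470, 6920, 12122
Δ³: 1026, 2058, 3450, 5202
Δ⁴: 1032, 1392, 1752
Δ⁵: 360, 360
The fifth differences are constant, so the polynomial has degree 5.

5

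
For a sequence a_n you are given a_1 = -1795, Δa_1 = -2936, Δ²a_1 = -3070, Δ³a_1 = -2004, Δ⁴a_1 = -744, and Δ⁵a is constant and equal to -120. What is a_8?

Build the table forward from the leading diagonal:
D5: -120, -120, -120, -120, -120, -120, -120, -120
D4: -744, -864, -984, -1104, -1224, -1344, -1464, -1584
D3: -2004, -2748, -3612, -4596, -5700, -6924, -8268, -9732
D2: -3070, -5074, -7822, -11434, -16030, -21730, -28654, -36922
D1: -2936, -6006, -11080, -18902, -30336, -46366, -68096, -96750
a: -1795, -4731, -10737, -21817, -40719, -71055, -117421, -185517

-185517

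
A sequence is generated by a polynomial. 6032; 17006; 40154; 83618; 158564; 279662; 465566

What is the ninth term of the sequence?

1129208

D1: 10974  23148  43464  74946  121098  185904
D2: 12174  20316  31482  46152  64806
D3: 8142  11166  14670  18654
D4: 3024  3504  3984
D5: 480  480
The fifth differences are constant (480).
3984 + 480 = 4464;  18654 + 4464 = 23118;  64806 + 23118 = 87924;  185904 + 87924 = 273828;  465566 + 273828 = 739394
4464 + 480 = 4944;  23118 + 4944 = 28062;  87924 + 28062 = 115986;  273828 + 115986 = 389814;  739394 + 389814 = 1129208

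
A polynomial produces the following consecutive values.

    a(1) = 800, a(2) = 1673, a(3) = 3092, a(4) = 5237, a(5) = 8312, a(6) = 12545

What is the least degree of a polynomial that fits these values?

4

Δ: 873, 1419, 2145, 3075, 4233
Δ²: 546, 726, 930, 1158
Δ³: 180, 204, 228
Δ⁴: 24, 24
The fourth differences are constant, so the polynomial has degree 4.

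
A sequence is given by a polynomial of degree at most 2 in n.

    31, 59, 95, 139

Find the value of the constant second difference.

8

D1: 28, 36, 44
D2: 8, 8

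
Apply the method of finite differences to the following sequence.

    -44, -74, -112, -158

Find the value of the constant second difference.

-8

Δ: -30, -38, -46
Δ²: -8, -8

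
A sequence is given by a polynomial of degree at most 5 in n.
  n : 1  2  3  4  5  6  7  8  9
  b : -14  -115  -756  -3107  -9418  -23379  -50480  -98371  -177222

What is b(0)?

D1: -101  -641  -2351  -6311  -13961  -27101  -47891  -78851
D2: -540  -1710  -3960  -7650  -13140  -20790  -30960
D3: -1170  -2250  -3690  -5490  -7650  -10170
D4: -1080  -1440  -1800  -2160  -2520
D5: -360  -360  -360  -360
The fifth differences are constant at -360.
Work back: -1080 + 360 = -720;  -1170 + 720 = -450;  -540 + 450 = -90;  -101 + 90 = -11;  -14 + 11 = -3

-3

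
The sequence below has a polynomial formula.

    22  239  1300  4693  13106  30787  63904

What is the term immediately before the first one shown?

1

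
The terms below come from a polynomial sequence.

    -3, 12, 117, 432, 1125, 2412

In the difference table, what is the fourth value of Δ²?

594

D1: 15, 105, 315, 693, 1287
D2: 90, 210, 378, 594
D3: 120, 168, 216
D4: 48, 48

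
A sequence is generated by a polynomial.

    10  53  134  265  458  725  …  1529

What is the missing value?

Using the first 6 terms:
D1: 43  81  131  193  267
D2: 38  50  62  74
D3: 12  12  12
Constant third difference = 12.
Extend forward: 74 + 12 = 86;  267 + 86 = 353;  725 + 353 = 1078

1078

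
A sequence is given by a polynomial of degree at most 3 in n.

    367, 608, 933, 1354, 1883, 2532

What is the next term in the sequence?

Δ: 241, 325, 421, 529, 649
Δ²: 84, 96, 108, 120
Δ³: 12, 12, 12
Third differences constant at 12.
120 + 12 = 132;  649 + 132 = 781;  2532 + 781 = 3313

3313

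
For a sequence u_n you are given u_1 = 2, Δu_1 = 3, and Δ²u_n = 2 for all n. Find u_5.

26

Build the table forward from the leading diagonal:
Second differences: 2, 2, 2, 2, 2
First differences: 3, 5, 7, 9, 11
u: 2, 5, 10, 17, 26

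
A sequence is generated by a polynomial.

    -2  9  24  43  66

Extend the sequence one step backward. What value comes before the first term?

First differences: 11, 15, 19, 23
Second differences: 4, 4, 4
The second differences are constant at 4.
Work back: 11 − 4 = 7;  -2 − 7 = -9

-9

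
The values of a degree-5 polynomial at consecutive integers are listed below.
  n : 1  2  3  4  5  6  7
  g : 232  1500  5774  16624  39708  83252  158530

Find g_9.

467504

Δ: 1268 , 4274 , 10850 , 23084 , 43544 , 75278
Δ²: 3006 , 6576 , 12234 , 20460 , 31734
Δ³: 3570 , 5658 , 8226 , 11274
Δ⁴: 2088 , 2568 , 3048
Δ⁵: 480 , 480
Constant fifth difference = 480, so extend:
3048 + 480 = 3528;  11274 + 3528 = 14802;  31734 + 14802 = 46536;  75278 + 46536 = 121814;  158530 + 121814 = 280344
3528 + 480 = 4008;  14802 + 4008 = 18810;  46536 + 18810 = 65346;  121814 + 65346 = 187160;  280344 + 187160 = 467504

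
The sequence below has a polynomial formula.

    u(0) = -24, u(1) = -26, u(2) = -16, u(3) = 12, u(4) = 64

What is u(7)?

424

First differences: -2, 10, 28, 52
Second differences: 12, 18, 24
Third differences: 6, 6
The third differences are constant (6).
24 + 6 = 30;  52 + 30 = 82;  64 + 82 = 146
30 + 6 = 36;  82 + 36 = 118;  146 + 118 = 264
36 + 6 = 42;  118 + 42 = 160;  264 + 160 = 424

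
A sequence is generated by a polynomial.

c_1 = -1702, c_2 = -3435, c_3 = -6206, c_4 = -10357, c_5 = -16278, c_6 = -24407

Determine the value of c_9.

-67142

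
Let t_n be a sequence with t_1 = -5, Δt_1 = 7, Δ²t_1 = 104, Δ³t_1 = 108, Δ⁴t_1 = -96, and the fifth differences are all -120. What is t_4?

436

Build the table forward from the leading diagonal:
Δ⁵: -120  -120  -120  -120
Δ⁴: -96  -216  -336  -456
Δ³: 108  12  -204  -540
Δ²: 104  212  224  20
Δ: 7  111  323  547
t: -5  2  113  436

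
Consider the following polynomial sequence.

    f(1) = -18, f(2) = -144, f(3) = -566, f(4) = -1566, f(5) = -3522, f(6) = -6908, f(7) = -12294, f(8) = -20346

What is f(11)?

First differences: -126  -422  -1000  -1956  -3386  -5386  -8052
Second differences: -296  -578  -956  -1430  -2000  -2666
Third differences: -282  -378  -474  -570  -666
Fourth differences: -96  -96  -96  -96
The fourth differences are constant (-96).
-666 − 96 = -762;  -2666 − 762 = -3428;  -8052 − 3428 = -11480;  -20346 − 11480 = -31826
-762 − 96 = -858;  -3428 − 858 = -4286;  -11480 − 4286 = -15766;  -31826 − 15766 = -47592
-858 − 96 = -954;  -4286 − 954 = -5240;  -15766 − 5240 = -21006;  -47592 − 21006 = -68598

-68598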